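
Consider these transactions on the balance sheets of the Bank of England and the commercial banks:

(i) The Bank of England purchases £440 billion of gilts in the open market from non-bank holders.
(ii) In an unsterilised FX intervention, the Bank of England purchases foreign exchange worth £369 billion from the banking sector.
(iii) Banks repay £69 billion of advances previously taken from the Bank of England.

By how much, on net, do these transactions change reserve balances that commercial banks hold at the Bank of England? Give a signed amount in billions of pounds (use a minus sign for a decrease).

Bank of England balance sheet:
  Assets:      Securities +£440B, Loans to banks −£69B, Foreign assets +£369B
  Liabilities: Bank reserves +£740B
So the change in reserve balances that commercial banks hold at the Bank of England is +£740 billion.

+£740 billion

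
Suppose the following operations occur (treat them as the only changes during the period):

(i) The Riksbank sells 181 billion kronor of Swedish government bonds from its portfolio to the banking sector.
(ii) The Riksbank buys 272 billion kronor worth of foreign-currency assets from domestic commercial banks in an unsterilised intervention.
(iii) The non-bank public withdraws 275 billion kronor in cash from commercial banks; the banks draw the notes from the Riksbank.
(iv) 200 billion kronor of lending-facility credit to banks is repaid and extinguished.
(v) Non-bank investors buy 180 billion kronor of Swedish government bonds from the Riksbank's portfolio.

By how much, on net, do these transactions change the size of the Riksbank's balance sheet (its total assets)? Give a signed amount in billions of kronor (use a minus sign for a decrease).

Riksbank balance sheet:
  Assets:      Securities −361B, Loans to banks −200B, Foreign assets +272B
  Liabilities: Bank reserves −564B, Currency in circulation +275B
Change in total Riksbank assets = -289 billion.

-289 billion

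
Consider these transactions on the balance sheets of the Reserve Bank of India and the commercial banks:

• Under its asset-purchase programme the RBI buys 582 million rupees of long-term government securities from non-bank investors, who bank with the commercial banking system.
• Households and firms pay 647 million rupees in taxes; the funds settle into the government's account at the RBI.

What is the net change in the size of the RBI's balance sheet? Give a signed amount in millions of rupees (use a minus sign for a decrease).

+582 million

Asset purchase (from non-banks) 582 million rupees: an RBI asset is acquired → +582M.
Government account inflow 647 million rupees: only the composition of liabilities changes → 0.
Net: 582 + 0 = +582 million.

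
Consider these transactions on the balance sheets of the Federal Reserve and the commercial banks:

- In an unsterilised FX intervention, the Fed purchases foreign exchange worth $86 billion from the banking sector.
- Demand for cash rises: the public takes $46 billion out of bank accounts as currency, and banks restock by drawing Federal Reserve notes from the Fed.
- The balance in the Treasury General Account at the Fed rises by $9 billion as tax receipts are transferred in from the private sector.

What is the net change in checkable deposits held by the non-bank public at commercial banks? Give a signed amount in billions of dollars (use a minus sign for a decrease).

FX purchase $86 billion: the counterparty is a bank, so public deposits are unchanged → 0.
Currency withdrawal $46 billion: non-bank counterparties' bank balances fall → −$46B.
Government account inflow $9 billion: non-bank counterparties' bank balances fall → −$9B.
Net: 0 − 46 − 9 = -$55 billion.

-$55 billion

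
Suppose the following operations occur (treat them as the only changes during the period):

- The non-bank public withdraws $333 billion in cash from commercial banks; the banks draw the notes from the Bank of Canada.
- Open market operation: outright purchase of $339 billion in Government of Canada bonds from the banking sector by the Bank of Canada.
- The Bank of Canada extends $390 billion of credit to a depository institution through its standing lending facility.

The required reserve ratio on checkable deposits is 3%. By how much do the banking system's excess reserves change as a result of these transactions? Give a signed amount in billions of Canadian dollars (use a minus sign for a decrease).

+$405.99 billion

Currency withdrawal $333 billion: reserves −$333B, deposits −$333B.
OMO purchase (from banks) $339 billion: reserves +$339B, deposits 0.
Discount-window loan $390 billion: reserves +$390B, deposits 0.
Totals: Δreserves = +$396B, Δdeposits = −$333B.
Δrequired reserves = 3% × −$333B = −$9.99B.
Δexcess reserves = Δreserves − Δrequired = +$396B − (−$9.99B) = +$405.99 billion.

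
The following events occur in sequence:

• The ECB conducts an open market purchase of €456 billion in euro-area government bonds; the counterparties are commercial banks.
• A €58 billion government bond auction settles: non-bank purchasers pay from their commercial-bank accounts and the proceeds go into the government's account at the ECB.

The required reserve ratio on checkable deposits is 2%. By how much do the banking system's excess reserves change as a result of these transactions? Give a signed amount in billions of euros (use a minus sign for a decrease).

+€399.16 billion

OMO purchase (from banks) €456 billion: reserves +€456B, deposits 0.
Government account inflow €58 billion: reserves −€58B, deposits −€58B.
Totals: Δreserves = +€398B, Δdeposits = −€58B.
Δrequired reserves = 2% × −€58B = −€1.16B.
Δexcess reserves = Δreserves − Δrequired = +€398B − (−€1.16B) = +€399.16 billion.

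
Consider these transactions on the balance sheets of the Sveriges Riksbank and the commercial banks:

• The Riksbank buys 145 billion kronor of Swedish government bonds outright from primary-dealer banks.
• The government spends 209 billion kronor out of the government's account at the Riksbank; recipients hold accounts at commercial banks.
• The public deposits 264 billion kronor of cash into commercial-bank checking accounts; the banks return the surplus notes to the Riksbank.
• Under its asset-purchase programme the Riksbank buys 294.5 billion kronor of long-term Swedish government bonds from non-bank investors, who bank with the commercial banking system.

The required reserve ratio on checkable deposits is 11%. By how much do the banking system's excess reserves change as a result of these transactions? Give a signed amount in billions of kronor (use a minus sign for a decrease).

+828.075 billion

OMO purchase (from banks) 145 billion kronor: reserves +145B, deposits 0.
Government spending 209 billion kronor: reserves +209B, deposits +209B.
Currency deposit 264 billion kronor: reserves +264B, deposits +264B.
Asset purchase (from non-banks) 294.5 billion kronor: reserves +294.5B, deposits +294.5B.
Totals: Δreserves = +912.5B, Δdeposits = +767.5B.
Δrequired reserves = 11% × +767.5B = +84.425B.
Δexcess reserves = Δreserves − Δrequired = +912.5B − (+84.425B) = +828.075 billion.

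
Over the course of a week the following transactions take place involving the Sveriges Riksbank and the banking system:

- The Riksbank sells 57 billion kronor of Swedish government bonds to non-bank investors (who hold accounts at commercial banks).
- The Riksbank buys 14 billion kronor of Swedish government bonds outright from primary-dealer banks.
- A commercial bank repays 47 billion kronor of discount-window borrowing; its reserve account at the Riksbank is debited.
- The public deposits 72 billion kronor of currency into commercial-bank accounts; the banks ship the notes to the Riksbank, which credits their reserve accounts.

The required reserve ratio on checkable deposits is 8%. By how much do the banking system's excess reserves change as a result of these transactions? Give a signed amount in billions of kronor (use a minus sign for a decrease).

Asset sale (to non-banks) 57 billion kronor: reserves −57B, deposits −57B.
OMO purchase (from banks) 14 billion kronor: reserves +14B, deposits 0.
Discount-window repayment 47 billion kronor: reserves −47B, deposits 0.
Currency deposit 72 billion kronor: reserves +72B, deposits +72B.
Totals: Δreserves = −18B, Δdeposits = +15B.
Δrequired reserves = 8% × +15B = +1.2B.
Δexcess reserves = Δreserves − Δrequired = −18B − (+1.2B) = -19.2 billion.

-19.2 billion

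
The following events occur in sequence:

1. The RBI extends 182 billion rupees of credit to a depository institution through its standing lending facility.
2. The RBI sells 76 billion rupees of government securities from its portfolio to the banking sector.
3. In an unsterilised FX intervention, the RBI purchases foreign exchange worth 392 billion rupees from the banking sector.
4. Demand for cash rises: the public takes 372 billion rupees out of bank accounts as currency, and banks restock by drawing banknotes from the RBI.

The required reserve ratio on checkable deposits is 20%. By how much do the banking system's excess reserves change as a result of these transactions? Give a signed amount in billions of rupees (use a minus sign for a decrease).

+200.4 billion

Discount-window loan 182 billion rupees: reserves +182B, deposits 0.
OMO sale (to banks) 76 billion rupees: reserves −76B, deposits 0.
FX purchase 392 billion rupees: reserves +392B, deposits 0.
Currency withdrawal 372 billion rupees: reserves −372B, deposits −372B.
Totals: Δreserves = +126B, Δdeposits = −372B.
Δrequired reserves = 20% × −372B = −74.4B.
Δexcess reserves = Δreserves − Δrequired = +126B − (−74.4B) = +200.4 billion.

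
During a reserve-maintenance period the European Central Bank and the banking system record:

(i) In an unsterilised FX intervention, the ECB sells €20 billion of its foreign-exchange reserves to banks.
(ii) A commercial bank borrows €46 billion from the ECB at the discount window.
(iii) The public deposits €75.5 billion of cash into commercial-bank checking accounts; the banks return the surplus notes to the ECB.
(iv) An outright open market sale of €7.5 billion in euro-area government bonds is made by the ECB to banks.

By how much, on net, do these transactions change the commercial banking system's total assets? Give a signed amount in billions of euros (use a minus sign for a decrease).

ECB balance sheet:
  Assets:      Securities −€7.5B, Loans to banks +€46B, Foreign assets −€20B
  Liabilities: Bank reserves +€94B, Currency in circulation −€75.5B
Commercial banking system:
  Assets:      Reserves at CB +€94B, Securities +€7.5B, Foreign assets +€20B
  Liabilities: Checkable deposits +€75.5B, Borrowings from CB +€46B
Change in total bank assets = +€121.5 billion.

+€121.5 billion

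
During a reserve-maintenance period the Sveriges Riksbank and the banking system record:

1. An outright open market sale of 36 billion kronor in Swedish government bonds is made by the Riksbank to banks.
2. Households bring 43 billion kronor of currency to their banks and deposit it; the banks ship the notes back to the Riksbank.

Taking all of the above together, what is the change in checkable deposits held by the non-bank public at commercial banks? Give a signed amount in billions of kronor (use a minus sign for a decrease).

+43 billion

Riksbank balance sheet:
  Assets:      Securities −36B
  Liabilities: Bank reserves +7B, Currency in circulation −43B
Commercial banking system:
  Assets:      Reserves at CB +7B, Securities +36B
  Liabilities: Checkable deposits +43B
So the change in checkable deposits held by the non-bank public at commercial banks is +43 billion.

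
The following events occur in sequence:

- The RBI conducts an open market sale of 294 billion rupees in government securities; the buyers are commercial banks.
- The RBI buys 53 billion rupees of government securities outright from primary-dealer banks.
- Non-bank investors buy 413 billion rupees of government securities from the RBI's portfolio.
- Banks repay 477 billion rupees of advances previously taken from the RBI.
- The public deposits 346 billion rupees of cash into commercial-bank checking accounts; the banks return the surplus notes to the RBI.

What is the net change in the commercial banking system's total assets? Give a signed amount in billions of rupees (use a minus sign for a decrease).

RBI balance sheet:
  Assets:      Securities −654B, Loans to banks −477B
  Liabilities: Bank reserves −785B, Currency in circulation −346B
Commercial banking system:
  Assets:      Reserves at CB −785B, Securities +241B
  Liabilities: Checkable deposits −67B, Borrowings from CB −477B
Change in total bank assets = -544 billion.

-544 billion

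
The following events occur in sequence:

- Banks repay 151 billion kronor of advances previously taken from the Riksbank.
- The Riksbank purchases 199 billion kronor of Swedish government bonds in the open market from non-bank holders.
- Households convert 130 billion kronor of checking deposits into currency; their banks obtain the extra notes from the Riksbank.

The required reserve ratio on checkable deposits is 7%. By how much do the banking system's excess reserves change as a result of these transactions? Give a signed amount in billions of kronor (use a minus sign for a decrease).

Discount-window repayment 151 billion kronor: reserves −151B, deposits 0.
Asset purchase (from non-banks) 199 billion kronor: reserves +199B, deposits +199B.
Currency withdrawal 130 billion kronor: reserves −130B, deposits −130B.
Totals: Δreserves = −82B, Δdeposits = +69B.
Δrequired reserves = 7% × +69B = +4.83B.
Δexcess reserves = Δreserves − Δrequired = −82B − (+4.83B) = -86.83 billion.

-86.83 billion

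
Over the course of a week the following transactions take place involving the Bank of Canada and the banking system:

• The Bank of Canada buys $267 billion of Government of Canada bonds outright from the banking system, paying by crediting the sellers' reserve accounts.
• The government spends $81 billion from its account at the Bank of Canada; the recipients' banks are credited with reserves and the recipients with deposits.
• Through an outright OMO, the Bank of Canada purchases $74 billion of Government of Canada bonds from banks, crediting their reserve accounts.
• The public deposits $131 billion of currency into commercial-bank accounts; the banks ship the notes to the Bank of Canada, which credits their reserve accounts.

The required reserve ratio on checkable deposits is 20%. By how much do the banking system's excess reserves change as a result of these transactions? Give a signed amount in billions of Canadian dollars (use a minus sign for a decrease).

+$510.6 billion

OMO purchase (from banks) $267 billion: reserves +$267B, deposits 0.
Government spending $81 billion: reserves +$81B, deposits +$81B.
OMO purchase (from banks) $74 billion: reserves +$74B, deposits 0.
Currency deposit $131 billion: reserves +$131B, deposits +$131B.
Totals: Δreserves = +$553B, Δdeposits = +$212B.
Δrequired reserves = 20% × +$212B = +$42.4B.
Δexcess reserves = Δreserves − Δrequired = +$553B − (+$42.4B) = +$510.6 billion.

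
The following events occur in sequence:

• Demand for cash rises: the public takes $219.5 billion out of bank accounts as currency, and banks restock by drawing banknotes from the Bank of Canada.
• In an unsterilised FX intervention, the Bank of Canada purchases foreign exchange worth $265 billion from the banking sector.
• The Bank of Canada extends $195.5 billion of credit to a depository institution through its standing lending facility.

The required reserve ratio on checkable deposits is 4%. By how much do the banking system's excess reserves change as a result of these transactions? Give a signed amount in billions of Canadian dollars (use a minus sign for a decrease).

Currency withdrawal $219.5 billion: reserves −$219.5B, deposits −$219.5B.
FX purchase $265 billion: reserves +$265B, deposits 0.
Discount-window loan $195.5 billion: reserves +$195.5B, deposits 0.
Totals: Δreserves = +$241B, Δdeposits = −$219.5B.
Δrequired reserves = 4% × −$219.5B = −$8.78B.
Δexcess reserves = Δreserves − Δrequired = +$241B − (−$8.78B) = +$249.78 billion.

+$249.78 billion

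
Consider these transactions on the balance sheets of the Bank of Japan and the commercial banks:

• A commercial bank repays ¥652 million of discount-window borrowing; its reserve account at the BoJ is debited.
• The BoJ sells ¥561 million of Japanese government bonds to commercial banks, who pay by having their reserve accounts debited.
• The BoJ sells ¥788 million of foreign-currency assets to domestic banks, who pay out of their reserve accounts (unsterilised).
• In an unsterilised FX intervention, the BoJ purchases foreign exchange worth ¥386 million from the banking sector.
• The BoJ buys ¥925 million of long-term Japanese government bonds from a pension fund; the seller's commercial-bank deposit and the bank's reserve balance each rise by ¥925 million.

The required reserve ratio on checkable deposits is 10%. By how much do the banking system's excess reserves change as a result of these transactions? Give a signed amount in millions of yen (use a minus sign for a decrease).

-¥782.5 million

Discount-window repayment ¥652 million: reserves −¥652M, deposits 0.
OMO sale (to banks) ¥561 million: reserves −¥561M, deposits 0.
FX sale ¥788 million: reserves −¥788M, deposits 0.
FX purchase ¥386 million: reserves +¥386M, deposits 0.
Asset purchase (from non-banks) ¥925 million: reserves +¥925M, deposits +¥925M.
Totals: Δreserves = −¥690M, Δdeposits = +¥925M.
Δrequired reserves = 10% × +¥925M = +¥92.5M.
Δexcess reserves = Δreserves − Δrequired = −¥690M − (+¥92.5M) = -¥782.5 million.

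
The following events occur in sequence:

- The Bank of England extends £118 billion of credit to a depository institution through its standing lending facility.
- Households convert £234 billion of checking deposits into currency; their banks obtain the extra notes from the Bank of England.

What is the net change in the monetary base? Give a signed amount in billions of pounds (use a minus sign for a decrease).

+£118 billion

Discount-window loan £118 billion: Bank of England balance sheet expands → +£118B.
Currency withdrawal £234 billion: just a shift between currency and reserves — both are base money → 0.
Net: 118 + 0 = +£118 billion.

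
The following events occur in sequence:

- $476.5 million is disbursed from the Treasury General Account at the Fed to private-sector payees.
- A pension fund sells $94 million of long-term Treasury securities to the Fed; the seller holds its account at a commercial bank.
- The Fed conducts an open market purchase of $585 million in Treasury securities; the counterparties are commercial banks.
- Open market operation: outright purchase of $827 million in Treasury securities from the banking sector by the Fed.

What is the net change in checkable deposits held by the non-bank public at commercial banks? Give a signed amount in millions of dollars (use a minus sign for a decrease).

+$570.5 million

Fed balance sheet:
  Assets:      Securities +$1506M
  Liabilities: Bank reserves +$1982.5M, Government deposits −$476.5M
Commercial banking system:
  Assets:      Reserves at CB +$1982.5M, Securities −$1412M
  Liabilities: Checkable deposits +$570.5M
So the change in checkable deposits held by the non-bank public at commercial banks is +$570.5 million.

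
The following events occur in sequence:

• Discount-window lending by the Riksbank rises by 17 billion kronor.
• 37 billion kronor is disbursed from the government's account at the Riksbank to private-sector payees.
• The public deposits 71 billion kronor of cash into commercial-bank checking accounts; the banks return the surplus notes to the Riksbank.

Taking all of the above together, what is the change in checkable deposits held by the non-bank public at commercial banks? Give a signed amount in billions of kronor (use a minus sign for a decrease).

+108 billion

Discount-window loan 17 billion kronor: the counterparty is a bank, so public deposits are unchanged → 0.
Government spending 37 billion kronor: non-bank counterparties' bank balances rise → +37B.
Currency deposit 71 billion kronor: non-bank counterparties' bank balances rise → +71B.
Net: 0 + 37 + 71 = +108 billion.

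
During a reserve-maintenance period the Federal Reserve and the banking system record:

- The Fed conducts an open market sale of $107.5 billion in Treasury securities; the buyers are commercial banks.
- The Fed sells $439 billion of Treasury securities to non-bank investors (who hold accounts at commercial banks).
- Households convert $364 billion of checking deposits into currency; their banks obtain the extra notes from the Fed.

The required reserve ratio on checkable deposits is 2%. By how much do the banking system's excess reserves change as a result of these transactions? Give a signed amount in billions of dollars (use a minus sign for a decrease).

OMO sale (to banks) $107.5 billion: reserves −$107.5B, deposits 0.
Asset sale (to non-banks) $439 billion: reserves −$439B, deposits −$439B.
Currency withdrawal $364 billion: reserves −$364B, deposits −$364B.
Totals: Δreserves = −$910.5B, Δdeposits = −$803B.
Δrequired reserves = 2% × −$803B = −$16.06B.
Δexcess reserves = Δreserves − Δrequired = −$910.5B − (−$16.06B) = -$894.44 billion.

-$894.44 billion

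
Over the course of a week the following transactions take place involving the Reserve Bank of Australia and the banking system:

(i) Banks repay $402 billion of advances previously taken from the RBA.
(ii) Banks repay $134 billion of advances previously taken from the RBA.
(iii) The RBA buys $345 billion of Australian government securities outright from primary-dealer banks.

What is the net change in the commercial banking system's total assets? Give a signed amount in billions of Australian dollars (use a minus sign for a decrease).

RBA balance sheet:
  Assets:      Securities +$345B, Loans to banks −$536B
  Liabilities: Bank reserves −$191B
Commercial banking system:
  Assets:      Reserves at CB −$191B, Securities −$345B
  Liabilities: Borrowings from CB −$536B
Change in total bank assets = -$536 billion.

-$536 billion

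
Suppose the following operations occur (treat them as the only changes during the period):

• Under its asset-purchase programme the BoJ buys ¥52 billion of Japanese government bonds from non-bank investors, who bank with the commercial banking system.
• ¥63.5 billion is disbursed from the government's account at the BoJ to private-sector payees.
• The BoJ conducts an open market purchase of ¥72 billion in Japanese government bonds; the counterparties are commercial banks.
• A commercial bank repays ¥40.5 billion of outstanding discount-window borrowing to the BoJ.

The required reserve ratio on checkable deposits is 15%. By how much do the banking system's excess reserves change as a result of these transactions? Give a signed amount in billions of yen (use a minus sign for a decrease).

Asset purchase (from non-banks) ¥52 billion: reserves +¥52B, deposits +¥52B.
Government spending ¥63.5 billion: reserves +¥63.5B, deposits +¥63.5B.
OMO purchase (from banks) ¥72 billion: reserves +¥72B, deposits 0.
Discount-window repayment ¥40.5 billion: reserves −¥40.5B, deposits 0.
Totals: Δreserves = +¥147B, Δdeposits = +¥115.5B.
Δrequired reserves = 15% × +¥115.5B = +¥17.325B.
Δexcess reserves = Δreserves − Δrequired = +¥147B − (+¥17.325B) = +¥129.675 billion.

+¥129.675 billion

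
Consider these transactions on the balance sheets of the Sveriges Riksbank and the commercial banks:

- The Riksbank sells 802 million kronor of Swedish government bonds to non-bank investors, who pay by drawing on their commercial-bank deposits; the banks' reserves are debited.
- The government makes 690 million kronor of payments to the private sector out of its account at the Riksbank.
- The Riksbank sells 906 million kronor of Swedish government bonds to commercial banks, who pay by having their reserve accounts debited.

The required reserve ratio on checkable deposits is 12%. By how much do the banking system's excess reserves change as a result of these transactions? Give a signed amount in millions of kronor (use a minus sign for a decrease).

-1004.56 million

Asset sale (to non-banks) 802 million kronor: reserves −802M, deposits −802M.
Government spending 690 million kronor: reserves +690M, deposits +690M.
OMO sale (to banks) 906 million kronor: reserves −906M, deposits 0.
Totals: Δreserves = −1018M, Δdeposits = −112M.
Δrequired reserves = 12% × −112M = −13.44M.
Δexcess reserves = Δreserves − Δrequired = −1018M − (−13.44M) = -1004.56 million.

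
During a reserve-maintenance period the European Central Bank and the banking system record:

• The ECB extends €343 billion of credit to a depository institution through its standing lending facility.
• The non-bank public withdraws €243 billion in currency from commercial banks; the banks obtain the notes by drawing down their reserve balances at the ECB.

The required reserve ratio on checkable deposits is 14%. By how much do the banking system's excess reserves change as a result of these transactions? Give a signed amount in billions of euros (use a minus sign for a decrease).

Discount-window loan €343 billion: reserves +€343B, deposits 0.
Currency withdrawal €243 billion: reserves −€243B, deposits −€243B.
Totals: Δreserves = +€100B, Δdeposits = −€243B.
Δrequired reserves = 14% × −€243B = −€34.02B.
Δexcess reserves = Δreserves − Δrequired = +€100B − (−€34.02B) = +€134.02 billion.

+€134.02 billion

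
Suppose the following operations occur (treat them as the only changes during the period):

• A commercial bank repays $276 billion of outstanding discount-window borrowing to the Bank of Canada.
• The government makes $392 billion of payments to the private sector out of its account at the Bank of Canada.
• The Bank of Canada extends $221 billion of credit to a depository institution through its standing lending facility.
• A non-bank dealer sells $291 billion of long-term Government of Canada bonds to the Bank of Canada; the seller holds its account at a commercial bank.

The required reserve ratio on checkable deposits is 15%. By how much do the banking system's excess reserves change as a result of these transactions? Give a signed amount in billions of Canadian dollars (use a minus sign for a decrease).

+$525.55 billion

Discount-window repayment $276 billion: reserves −$276B, deposits 0.
Government spending $392 billion: reserves +$392B, deposits +$392B.
Discount-window loan $221 billion: reserves +$221B, deposits 0.
Asset purchase (from non-banks) $291 billion: reserves +$291B, deposits +$291B.
Totals: Δreserves = +$628B, Δdeposits = +$683B.
Δrequired reserves = 15% × +$683B = +$102.45B.
Δexcess reserves = Δreserves − Δrequired = +$628B − (+$102.45B) = +$525.55 billion.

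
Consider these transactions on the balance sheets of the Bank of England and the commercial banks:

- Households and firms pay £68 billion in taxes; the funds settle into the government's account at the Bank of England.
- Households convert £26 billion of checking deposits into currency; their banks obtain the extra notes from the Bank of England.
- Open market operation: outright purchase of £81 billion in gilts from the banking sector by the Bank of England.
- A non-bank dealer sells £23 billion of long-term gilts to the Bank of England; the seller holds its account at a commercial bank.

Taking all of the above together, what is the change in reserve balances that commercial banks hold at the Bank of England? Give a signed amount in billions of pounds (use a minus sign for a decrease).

+£10 billion

Bank of England balance sheet:
  Assets:      Securities +£104B
  Liabilities: Bank reserves +£10B, Currency in circulation +£26B, Government deposits +£68B
Commercial banking system:
  Assets:      Reserves at CB +£10B, Securities −£81B
  Liabilities: Checkable deposits −£71B
So the change in reserve balances that commercial banks hold at the Bank of England is +£10 billion.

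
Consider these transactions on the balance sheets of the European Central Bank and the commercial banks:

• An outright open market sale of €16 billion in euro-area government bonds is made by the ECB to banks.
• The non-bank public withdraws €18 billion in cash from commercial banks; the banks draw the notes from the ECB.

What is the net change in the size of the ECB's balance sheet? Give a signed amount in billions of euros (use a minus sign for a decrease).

-€16 billion

OMO sale (to banks) €16 billion: an ECB asset is shed → −€16B.
Currency withdrawal €18 billion: only the composition of liabilities changes → 0.
Net: −16 + 0 = -€16 billion.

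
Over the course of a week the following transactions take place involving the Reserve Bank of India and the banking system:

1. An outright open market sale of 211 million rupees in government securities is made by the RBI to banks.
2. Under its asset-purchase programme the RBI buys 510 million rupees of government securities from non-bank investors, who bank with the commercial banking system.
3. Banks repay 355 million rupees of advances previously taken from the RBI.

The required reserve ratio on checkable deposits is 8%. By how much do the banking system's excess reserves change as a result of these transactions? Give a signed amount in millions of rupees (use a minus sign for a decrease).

OMO sale (to banks) 211 million rupees: reserves −211M, deposits 0.
Asset purchase (from non-banks) 510 million rupees: reserves +510M, deposits +510M.
Discount-window repayment 355 million rupees: reserves −355M, deposits 0.
Totals: Δreserves = −56M, Δdeposits = +510M.
Δrequired reserves = 8% × +510M = +40.8M.
Δexcess reserves = Δreserves − Δrequired = −56M − (+40.8M) = -96.8 million.

-96.8 million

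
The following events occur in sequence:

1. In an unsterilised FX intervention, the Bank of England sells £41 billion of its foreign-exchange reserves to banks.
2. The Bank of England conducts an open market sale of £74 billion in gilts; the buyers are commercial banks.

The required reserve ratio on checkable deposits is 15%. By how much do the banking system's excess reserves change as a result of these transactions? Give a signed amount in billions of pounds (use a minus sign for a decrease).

-£115 billion

FX sale £41 billion: reserves −£41B, deposits 0.
OMO sale (to banks) £74 billion: reserves −£74B, deposits 0.
Totals: Δreserves = −£115B, Δdeposits = 0.
Δrequired reserves = 15% × 0 = 0.
Δexcess reserves = Δreserves − Δrequired = −£115B − (0) = -£115 billion.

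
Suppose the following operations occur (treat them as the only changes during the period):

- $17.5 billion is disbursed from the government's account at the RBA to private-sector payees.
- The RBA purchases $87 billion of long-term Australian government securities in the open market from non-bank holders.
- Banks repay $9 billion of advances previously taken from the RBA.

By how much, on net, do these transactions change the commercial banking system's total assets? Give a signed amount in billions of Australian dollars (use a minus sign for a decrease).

+$95.5 billion

Government spending $17.5 billion: bank balance sheets expand → +$17.5B.
Asset purchase (from non-banks) $87 billion: bank balance sheets expand → +$87B.
Discount-window repayment $9 billion: bank balance sheets shrink → −$9B.
Net: 17.5 + 87 − 9 = +$95.5 billion.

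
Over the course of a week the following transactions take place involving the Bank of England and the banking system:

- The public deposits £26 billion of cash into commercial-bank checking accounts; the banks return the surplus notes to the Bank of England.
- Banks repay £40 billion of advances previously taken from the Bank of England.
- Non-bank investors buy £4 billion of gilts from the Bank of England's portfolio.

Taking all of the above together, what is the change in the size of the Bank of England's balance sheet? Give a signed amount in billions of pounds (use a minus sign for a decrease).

-£44 billion

Currency deposit £26 billion: only the composition of liabilities changes → 0.
Discount-window repayment £40 billion: a Bank of England asset is shed → −£40B.
Asset sale (to non-banks) £4 billion: a Bank of England asset is shed → −£4B.
Net: 0 − 40 − 4 = -£44 billion.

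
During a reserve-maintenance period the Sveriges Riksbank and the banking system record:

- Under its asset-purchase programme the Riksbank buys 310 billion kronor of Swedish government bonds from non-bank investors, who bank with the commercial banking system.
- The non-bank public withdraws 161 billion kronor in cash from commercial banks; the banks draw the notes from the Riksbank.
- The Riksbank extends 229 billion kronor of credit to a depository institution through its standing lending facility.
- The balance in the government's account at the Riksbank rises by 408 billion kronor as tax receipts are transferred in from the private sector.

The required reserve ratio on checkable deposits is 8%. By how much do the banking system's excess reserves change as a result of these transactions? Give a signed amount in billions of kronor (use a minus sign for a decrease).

Asset purchase (from non-banks) 310 billion kronor: reserves +310B, deposits +310B.
Currency withdrawal 161 billion kronor: reserves −161B, deposits −161B.
Discount-window loan 229 billion kronor: reserves +229B, deposits 0.
Government account inflow 408 billion kronor: reserves −408B, deposits −408B.
Totals: Δreserves = −30B, Δdeposits = −259B.
Δrequired reserves = 8% × −259B = −20.72B.
Δexcess reserves = Δreserves − Δrequired = −30B − (−20.72B) = -9.28 billion.

-9.28 billion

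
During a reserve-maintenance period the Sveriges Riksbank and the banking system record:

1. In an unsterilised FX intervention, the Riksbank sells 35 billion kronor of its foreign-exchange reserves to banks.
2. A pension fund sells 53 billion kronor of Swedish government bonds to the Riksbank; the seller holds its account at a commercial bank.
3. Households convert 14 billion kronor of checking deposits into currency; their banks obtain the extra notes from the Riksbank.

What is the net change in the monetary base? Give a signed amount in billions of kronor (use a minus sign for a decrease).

FX sale 35 billion kronor: Riksbank balance sheet contracts → −35B.
Asset purchase (from non-banks) 53 billion kronor: Riksbank balance sheet expands → +53B.
Currency withdrawal 14 billion kronor: just a shift between currency and reserves — both are base money → 0.
Net: −35 + 53 + 0 = +18 billion.

+18 billion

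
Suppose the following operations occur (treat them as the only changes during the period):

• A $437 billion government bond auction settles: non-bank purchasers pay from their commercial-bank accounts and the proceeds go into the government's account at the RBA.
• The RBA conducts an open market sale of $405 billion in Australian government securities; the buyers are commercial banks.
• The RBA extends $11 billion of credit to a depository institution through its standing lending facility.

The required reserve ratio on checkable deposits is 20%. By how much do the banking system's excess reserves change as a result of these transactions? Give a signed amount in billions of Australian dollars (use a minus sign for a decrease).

-$743.6 billion

Government account inflow $437 billion: reserves −$437B, deposits −$437B.
OMO sale (to banks) $405 billion: reserves −$405B, deposits 0.
Discount-window loan $11 billion: reserves +$11B, deposits 0.
Totals: Δreserves = −$831B, Δdeposits = −$437B.
Δrequired reserves = 20% × −$437B = −$87.4B.
Δexcess reserves = Δreserves − Δrequired = −$831B − (−$87.4B) = -$743.6 billion.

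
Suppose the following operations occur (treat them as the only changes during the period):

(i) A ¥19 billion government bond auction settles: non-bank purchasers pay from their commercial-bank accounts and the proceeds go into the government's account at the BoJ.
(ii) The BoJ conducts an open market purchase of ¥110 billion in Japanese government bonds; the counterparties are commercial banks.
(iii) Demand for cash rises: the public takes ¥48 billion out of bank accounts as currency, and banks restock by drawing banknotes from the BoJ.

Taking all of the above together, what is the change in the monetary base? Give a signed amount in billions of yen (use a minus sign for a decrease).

Government account inflow ¥19 billion: reserves shift to a non-base liability → −¥19B.
OMO purchase (from banks) ¥110 billion: BoJ balance sheet expands → +¥110B.
Currency withdrawal ¥48 billion: just a shift between currency and reserves — both are base money → 0.
Net: −19 + 110 + 0 = +¥91 billion.

+¥91 billion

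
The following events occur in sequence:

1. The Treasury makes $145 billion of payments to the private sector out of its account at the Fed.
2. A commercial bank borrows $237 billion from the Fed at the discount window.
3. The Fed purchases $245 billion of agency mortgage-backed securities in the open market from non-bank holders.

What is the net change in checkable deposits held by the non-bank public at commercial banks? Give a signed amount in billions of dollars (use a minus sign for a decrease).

Fed balance sheet:
  Assets:      Securities +$245B, Loans to banks +$237B
  Liabilities: Bank reserves +$627B, Government deposits −$145B
Commercial banking system:
  Assets:      Reserves at CB +$627B
  Liabilities: Checkable deposits +$390B, Borrowings from CB +$237B
So the change in checkable deposits held by the non-bank public at commercial banks is +$390 billion.

+$390 billion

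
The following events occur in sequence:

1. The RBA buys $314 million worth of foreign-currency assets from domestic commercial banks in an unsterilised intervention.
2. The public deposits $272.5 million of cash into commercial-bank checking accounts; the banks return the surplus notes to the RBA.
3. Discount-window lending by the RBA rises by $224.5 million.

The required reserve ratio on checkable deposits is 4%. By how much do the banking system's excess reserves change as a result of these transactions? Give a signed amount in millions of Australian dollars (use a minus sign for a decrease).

FX purchase $314 million: reserves +$314M, deposits 0.
Currency deposit $272.5 million: reserves +$272.5M, deposits +$272.5M.
Discount-window loan $224.5 million: reserves +$224.5M, deposits 0.
Totals: Δreserves = +$811M, Δdeposits = +$272.5M.
Δrequired reserves = 4% × +$272.5M = +$10.9M.
Δexcess reserves = Δreserves − Δrequired = +$811M − (+$10.9M) = +$800.1 million.

+$800.1 million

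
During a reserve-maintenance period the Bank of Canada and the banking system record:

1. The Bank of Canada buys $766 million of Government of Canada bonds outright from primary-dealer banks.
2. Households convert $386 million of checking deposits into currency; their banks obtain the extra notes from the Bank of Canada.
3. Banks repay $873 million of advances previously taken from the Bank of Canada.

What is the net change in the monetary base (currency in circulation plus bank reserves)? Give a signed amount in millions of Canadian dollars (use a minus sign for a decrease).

-$107 million

OMO purchase (from banks) $766 million: Bank of Canada balance sheet expands → +$766M.
Currency withdrawal $386 million: just a shift between currency and reserves — both are base money → 0.
Discount-window repayment $873 million: Bank of Canada balance sheet contracts → −$873M.
Net: 766 + 0 − 873 = -$107 million.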